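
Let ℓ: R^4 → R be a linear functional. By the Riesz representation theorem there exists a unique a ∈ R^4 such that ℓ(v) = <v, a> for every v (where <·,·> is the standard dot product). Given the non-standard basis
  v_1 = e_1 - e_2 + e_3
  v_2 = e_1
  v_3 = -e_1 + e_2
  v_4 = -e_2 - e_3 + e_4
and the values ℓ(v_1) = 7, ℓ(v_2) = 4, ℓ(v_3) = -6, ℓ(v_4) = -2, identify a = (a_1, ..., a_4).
a = (4, -2, 1, -3)

Write a = (a_1, ..., a_4) in the standard basis. For each basis vector v_i, ℓ(v_i) = <v_i, a> is a linear equation in the a_j's. Collect the n equations into a matrix system V a = ℓ, where row i of V is v_i (expressed in the standard basis). Since V is invertible (lower-triangular with 1s on the diagonal, up to permutation), solve by back-substitution:
  V =
[[1, -1, 1, 0],
 [1, 0, 0, 0],
 [-1, 1, 0, 0],
 [0, -1, -1, 1]]
  V a = (7, 4, -6, -2)
Solving gives a = (4, -2, 1, -3).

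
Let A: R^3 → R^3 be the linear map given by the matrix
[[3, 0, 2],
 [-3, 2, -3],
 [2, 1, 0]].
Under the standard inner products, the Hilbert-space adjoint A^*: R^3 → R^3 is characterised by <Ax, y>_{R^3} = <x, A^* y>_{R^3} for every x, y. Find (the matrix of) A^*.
A^* = A^T =
[[3, -3, 2],
 [0, 2, 1],
 [2, -3, 0]]

For real matrices with standard dot products, the defining identity <Ax, y> = <x, A^* y> gives (Ax)^T y = x^T (A^*) y, i.e. x^T A^T y = x^T (A^*) y. Since this holds for all x, y, we must have A^* = A^T. Therefore
A^* =
[[3, -3, 2],
 [0, 2, 1],
 [2, -3, 0]].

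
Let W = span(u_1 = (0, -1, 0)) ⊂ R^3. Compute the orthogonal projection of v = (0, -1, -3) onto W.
proj_W(v) = (0, -1, 0)

Set up U = [u_1 | ... | u_1] ∈ R^(3×1). The projector onto W = col(U) is P = U (U^T U)^(-1) U^T.
Compute U^T U =
  [1],
and U^T v = (1).
Solve U^T U · c = U^T v for the coefficients: c = (1). The projection is proj_W(v) = U c.
Check: (v - proj_W(v)) · u_1 = 0  (should be 0).
Result: proj_W(v) = (0, -1, 0).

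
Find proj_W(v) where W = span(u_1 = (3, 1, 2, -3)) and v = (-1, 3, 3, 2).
proj_W(v) = (0, 0, 0, 0)

Set up U = [u_1 | ... | u_1] ∈ R^(4×1). The projector onto W = col(U) is P = U (U^T U)^(-1) U^T.
Compute U^T U =
  [23],
and U^T v = (0).
Solve U^T U · c = U^T v for the coefficients: c = (0). The projection is proj_W(v) = U c.
Check: (v - proj_W(v)) · u_1 = 0  (should be 0).
Result: proj_W(v) = (0, 0, 0, 0).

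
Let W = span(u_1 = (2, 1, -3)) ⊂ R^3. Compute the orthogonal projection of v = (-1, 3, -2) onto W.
proj_W(v) = (1, 1/2, -3/2)

Set up U = [u_1 | ... | u_1] ∈ R^(3×1). The projector onto W = col(U) is P = U (U^T U)^(-1) U^T.
Compute U^T U =
  [14],
and U^T v = (7).
Solve U^T U · c = U^T v for the coefficients: c = (1/2). The projection is proj_W(v) = U c.
Check: (v - proj_W(v)) · u_1 = 0  (should be 0).
Result: proj_W(v) = (1, 1/2, -3/2).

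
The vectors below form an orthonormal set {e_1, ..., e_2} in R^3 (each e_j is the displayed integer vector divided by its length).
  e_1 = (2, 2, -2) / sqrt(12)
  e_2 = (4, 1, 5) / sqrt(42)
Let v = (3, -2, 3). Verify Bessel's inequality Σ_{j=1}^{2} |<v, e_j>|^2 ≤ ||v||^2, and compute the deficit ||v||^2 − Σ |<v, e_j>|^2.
Σ |<v, e_j>|^2 = 227/14; ||v||^2 = 22; deficit = 81/14

Write each e_j = u_j / sqrt(<u_j, u_j>) where u_j is the displayed integer vector. Then <v, e_j> = <v, u_j> / sqrt(<u_j, u_j>), so |<v, e_j>|^2 = <v, u_j>^2 / <u_j, u_j>.
Coefficients: <v, e_1> = -4/sqrt(12), <v, e_2> = 25/sqrt(42).
Square and sum: Σ |<v, e_j>|^2 = 227/14.
Compute ||v||^2 = v·v = 22.
Deficit = 22 − 227/14 = 81/14 ≥ 0, confirming Bessel's inequality. (The deficit equals ||v − Σ <v,e_j> e_j||^2, the squared distance from v to span{e_j}.)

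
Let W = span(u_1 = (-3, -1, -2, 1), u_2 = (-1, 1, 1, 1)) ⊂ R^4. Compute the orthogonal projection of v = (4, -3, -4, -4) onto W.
proj_W(v) = (235/59, -215/59, -210/59, -225/59)

Set up U = [u_1 | ... | u_2] ∈ R^(4×2). The projector onto W = col(U) is P = U (U^T U)^(-1) U^T.
Compute U^T U =
  [15, 1]
  [1, 4],
and U^T v = (-5, -15).
Solve U^T U · c = U^T v for the coefficients: c = (-5/59, -220/59). The projection is proj_W(v) = U c.
Check: (v - proj_W(v)) · u_1 = 0  (should be 0).
Check: (v - proj_W(v)) · u_2 = 0  (should be 0).
Result: proj_W(v) = (235/59, -215/59, -210/59, -225/59).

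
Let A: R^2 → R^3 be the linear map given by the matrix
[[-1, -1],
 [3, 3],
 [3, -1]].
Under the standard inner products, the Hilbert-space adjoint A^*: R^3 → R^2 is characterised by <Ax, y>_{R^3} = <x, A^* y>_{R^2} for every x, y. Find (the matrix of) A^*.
A^* = A^T =
[[-1, 3, 3],
 [-1, 3, -1]]

For real matrices with standard dot products, the defining identity <Ax, y> = <x, A^* y> gives (Ax)^T y = x^T (A^*) y, i.e. x^T A^T y = x^T (A^*) y. Since this holds for all x, y, we must have A^* = A^T. Therefore
A^* =
[[-1, 3, 3],
 [-1, 3, -1]].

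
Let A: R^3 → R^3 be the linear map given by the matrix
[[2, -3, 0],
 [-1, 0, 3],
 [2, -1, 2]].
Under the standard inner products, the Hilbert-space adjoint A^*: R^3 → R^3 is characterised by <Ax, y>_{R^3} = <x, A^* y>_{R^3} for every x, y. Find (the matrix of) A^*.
A^* = A^T =
[[2, -1, 2],
 [-3, 0, -1],
 [0, 3, 2]]

For real matrices with standard dot products, the defining identity <Ax, y> = <x, A^* y> gives (Ax)^T y = x^T (A^*) y, i.e. x^T A^T y = x^T (A^*) y. Since this holds for all x, y, we must have A^* = A^T. Therefore
A^* =
[[2, -1, 2],
 [-3, 0, -1],
 [0, 3, 2]].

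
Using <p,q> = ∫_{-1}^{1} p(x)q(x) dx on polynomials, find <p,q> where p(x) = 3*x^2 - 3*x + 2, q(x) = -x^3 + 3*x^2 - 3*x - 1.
<p,q> = 44/5

Expand the product: p(x)·q(x) = -3*x^5 + 12*x^4 - 20*x^3 + 12*x^2 - 3*x - 2.
∫_{-1}^{1} of each monomial x^k gives [2/(k+1) if k even, 0 if k odd]. Integrating term-by-term (or equivalently evaluating the antiderivative F(x) = -x^6/2 + 12*x^5/5 - 5*x^4 + 4*x^3 - 3*x^2/2 - 2*x at the endpoints):
  F(1) − F(−1) = -13/5 − (-57/5) = 44/5.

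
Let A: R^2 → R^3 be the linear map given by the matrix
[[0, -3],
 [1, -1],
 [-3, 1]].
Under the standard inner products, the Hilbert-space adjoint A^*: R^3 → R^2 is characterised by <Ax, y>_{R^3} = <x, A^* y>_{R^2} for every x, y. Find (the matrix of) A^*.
A^* = A^T =
[[0, 1, -3],
 [-3, -1, 1]]

For real matrices with standard dot products, the defining identity <Ax, y> = <x, A^* y> gives (Ax)^T y = x^T (A^*) y, i.e. x^T A^T y = x^T (A^*) y. Since this holds for all x, y, we must have A^* = A^T. Therefore
A^* =
[[0, 1, -3],
 [-3, -1, 1]].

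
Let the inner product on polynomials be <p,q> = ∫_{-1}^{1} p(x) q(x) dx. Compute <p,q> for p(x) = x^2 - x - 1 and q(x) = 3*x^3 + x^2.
<p,q> = -22/15

Expand the product: p(x)·q(x) = 3*x^5 - 2*x^4 - 4*x^3 - x^2.
∫_{-1}^{1} of each monomial x^k gives [2/(k+1) if k even, 0 if k odd]. Integrating term-by-term (or equivalently evaluating the antiderivative F(x) = x^6/2 - 2*x^5/5 - x^4 - x^3/3 at the endpoints):
  F(1) − F(−1) = -37/30 − (7/30) = -22/15.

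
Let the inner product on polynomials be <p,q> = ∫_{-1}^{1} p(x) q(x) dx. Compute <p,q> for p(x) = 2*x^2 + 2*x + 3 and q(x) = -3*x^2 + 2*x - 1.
<p,q> = -196/15

Expand the product: p(x)·q(x) = -6*x^4 - 2*x^3 - 7*x^2 + 4*x - 3.
∫_{-1}^{1} of each monomial x^k gives [2/(k+1) if k even, 0 if k odd]. Integrating term-by-term (or equivalently evaluating the antiderivative F(x) = -6*x^5/5 - x^4/2 - 7*x^3/3 + 2*x^2 - 3*x at the endpoints):
  F(1) − F(−1) = -151/30 − (241/30) = -196/15.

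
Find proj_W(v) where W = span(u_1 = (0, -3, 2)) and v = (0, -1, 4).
proj_W(v) = (0, -33/13, 22/13)

Set up U = [u_1 | ... | u_1] ∈ R^(3×1). The projector onto W = col(U) is P = U (U^T U)^(-1) U^T.
Compute U^T U =
  [13],
and U^T v = (11).
Solve U^T U · c = U^T v for the coefficients: c = (11/13). The projection is proj_W(v) = U c.
Check: (v - proj_W(v)) · u_1 = 0  (should be 0).
Result: proj_W(v) = (0, -33/13, 22/13).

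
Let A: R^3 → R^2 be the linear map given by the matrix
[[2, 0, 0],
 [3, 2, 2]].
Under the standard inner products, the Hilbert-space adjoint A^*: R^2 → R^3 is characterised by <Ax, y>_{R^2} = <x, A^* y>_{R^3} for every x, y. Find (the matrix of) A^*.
A^* = A^T =
[[2, 3],
 [0, 2],
 [0, 2]]

For real matrices with standard dot products, the defining identity <Ax, y> = <x, A^* y> gives (Ax)^T y = x^T (A^*) y, i.e. x^T A^T y = x^T (A^*) y. Since this holds for all x, y, we must have A^* = A^T. Therefore
A^* =
[[2, 3],
 [0, 2],
 [0, 2]].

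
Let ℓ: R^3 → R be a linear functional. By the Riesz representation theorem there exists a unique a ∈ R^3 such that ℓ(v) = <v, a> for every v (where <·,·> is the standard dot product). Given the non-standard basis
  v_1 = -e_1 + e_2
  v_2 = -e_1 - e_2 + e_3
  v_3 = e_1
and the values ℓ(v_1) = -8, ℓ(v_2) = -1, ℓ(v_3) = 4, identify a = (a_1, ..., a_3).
a = (4, -4, -1)

Write a = (a_1, ..., a_3) in the standard basis. For each basis vector v_i, ℓ(v_i) = <v_i, a> is a linear equation in the a_j's. Collect the n equations into a matrix system V a = ℓ, where row i of V is v_i (expressed in the standard basis). Since V is invertible (lower-triangular with 1s on the diagonal, up to permutation), solve by back-substitution:
  V =
[[-1, 1, 0],
 [-1, -1, 1],
 [1, 0, 0]]
  V a = (-8, -1, 4)
Solving gives a = (4, -4, -1).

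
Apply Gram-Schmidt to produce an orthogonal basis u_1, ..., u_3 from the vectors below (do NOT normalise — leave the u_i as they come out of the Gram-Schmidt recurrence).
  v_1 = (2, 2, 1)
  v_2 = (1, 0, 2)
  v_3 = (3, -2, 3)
Orthogonal basis:
  u_1 = (2, 2, 1)
  u_2 = (1/9, -8/9, 14/9)
  u_3 = (48/29, -36/29, -24/29)

Apply the Gram-Schmidt recurrence
  u_1 = v_1
  u_i = v_i − Σ_{j<i} ((v_i · u_j) / (u_j · u_j)) · u_j.

Step by step this gives:
  u_1 = (2, 2, 1)
  u_2 = (1/9, -8/9, 14/9)
  u_3 = (48/29, -36/29, -24/29)

Orthogonality check:
  u_2 · u_1 = 0 (should be 0)
  u_3 · u_1 = 0 (should be 0)
  u_3 · u_2 = 0 (should be 0)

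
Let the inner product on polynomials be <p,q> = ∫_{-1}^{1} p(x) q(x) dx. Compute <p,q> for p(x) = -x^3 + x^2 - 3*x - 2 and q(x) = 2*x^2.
<p,q> = -28/15

Expand the product: p(x)·q(x) = -2*x^5 + 2*x^4 - 6*x^3 - 4*x^2.
∫_{-1}^{1} of each monomial x^k gives [2/(k+1) if k even, 0 if k odd]. Integrating term-by-term (or equivalently evaluating the antiderivative F(x) = -x^6/3 + 2*x^5/5 - 3*x^4/2 - 4*x^3/3 at the endpoints):
  F(1) − F(−1) = -83/30 − (-9/10) = -28/15.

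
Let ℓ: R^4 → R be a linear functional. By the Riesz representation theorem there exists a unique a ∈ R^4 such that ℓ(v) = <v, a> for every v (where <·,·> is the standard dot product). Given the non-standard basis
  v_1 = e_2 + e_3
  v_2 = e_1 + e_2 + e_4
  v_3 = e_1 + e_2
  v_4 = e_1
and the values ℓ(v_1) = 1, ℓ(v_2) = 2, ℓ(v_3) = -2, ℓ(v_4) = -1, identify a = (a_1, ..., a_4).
a = (-1, -1, 2, 4)

Write a = (a_1, ..., a_4) in the standard basis. For each basis vector v_i, ℓ(v_i) = <v_i, a> is a linear equation in the a_j's. Collect the n equations into a matrix system V a = ℓ, where row i of V is v_i (expressed in the standard basis). Since V is invertible (lower-triangular with 1s on the diagonal, up to permutation), solve by back-substitution:
  V =
[[0, 1, 1, 0],
 [1, 1, 0, 1],
 [1, 1, 0, 0],
 [1, 0, 0, 0]]
  V a = (1, 2, -2, -1)
Solving gives a = (-1, -1, 2, 4).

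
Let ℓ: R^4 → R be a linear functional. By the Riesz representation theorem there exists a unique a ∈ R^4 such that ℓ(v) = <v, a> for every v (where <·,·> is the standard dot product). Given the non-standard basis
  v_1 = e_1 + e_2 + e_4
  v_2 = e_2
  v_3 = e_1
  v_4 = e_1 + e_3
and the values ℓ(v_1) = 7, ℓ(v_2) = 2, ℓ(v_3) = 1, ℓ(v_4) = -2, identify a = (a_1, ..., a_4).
a = (1, 2, -3, 4)

Write a = (a_1, ..., a_4) in the standard basis. For each basis vector v_i, ℓ(v_i) = <v_i, a> is a linear equation in the a_j's. Collect the n equations into a matrix system V a = ℓ, where row i of V is v_i (expressed in the standard basis). Since V is invertible (lower-triangular with 1s on the diagonal, up to permutation), solve by back-substitution:
  V =
[[1, 1, 0, 1],
 [0, 1, 0, 0],
 [1, 0, 0, 0],
 [1, 0, 1, 0]]
  V a = (7, 2, 1, -2)
Solving gives a = (1, 2, -3, 4).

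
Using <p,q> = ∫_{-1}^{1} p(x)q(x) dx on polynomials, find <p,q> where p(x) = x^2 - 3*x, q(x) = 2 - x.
<p,q> = 10/3

Expand the product: p(x)·q(x) = -x^3 + 5*x^2 - 6*x.
∫_{-1}^{1} of each monomial x^k gives [2/(k+1) if k even, 0 if k odd]. Integrating term-by-term (or equivalently evaluating the antiderivative F(x) = -x^4/4 + 5*x^3/3 - 3*x^2 at the endpoints):
  F(1) − F(−1) = -19/12 − (-59/12) = 10/3.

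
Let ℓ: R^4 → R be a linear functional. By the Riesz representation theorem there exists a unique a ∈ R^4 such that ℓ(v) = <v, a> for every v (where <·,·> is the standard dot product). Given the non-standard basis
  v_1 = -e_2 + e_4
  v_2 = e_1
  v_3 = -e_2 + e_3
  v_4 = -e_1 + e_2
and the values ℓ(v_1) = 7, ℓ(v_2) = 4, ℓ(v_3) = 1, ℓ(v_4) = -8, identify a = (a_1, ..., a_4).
a = (4, -4, -3, 3)

Write a = (a_1, ..., a_4) in the standard basis. For each basis vector v_i, ℓ(v_i) = <v_i, a> is a linear equation in the a_j's. Collect the n equations into a matrix system V a = ℓ, where row i of V is v_i (expressed in the standard basis). Since V is invertible (lower-triangular with 1s on the diagonal, up to permutation), solve by back-substitution:
  V =
[[0, -1, 0, 1],
 [1, 0, 0, 0],
 [0, -1, 1, 0],
 [-1, 1, 0, 0]]
  V a = (7, 4, 1, -8)
Solving gives a = (4, -4, -3, 3).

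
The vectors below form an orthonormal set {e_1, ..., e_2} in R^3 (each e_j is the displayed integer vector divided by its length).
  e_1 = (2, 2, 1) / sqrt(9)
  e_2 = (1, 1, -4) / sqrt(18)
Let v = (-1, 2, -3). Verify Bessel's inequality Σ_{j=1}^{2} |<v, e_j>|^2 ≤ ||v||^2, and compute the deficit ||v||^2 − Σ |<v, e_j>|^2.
Σ |<v, e_j>|^2 = 19/2; ||v||^2 = 14; deficit = 9/2

Write each e_j = u_j / sqrt(<u_j, u_j>) where u_j is the displayed integer vector. Then <v, e_j> = <v, u_j> / sqrt(<u_j, u_j>), so |<v, e_j>|^2 = <v, u_j>^2 / <u_j, u_j>.
Coefficients: <v, e_1> = -1/sqrt(9), <v, e_2> = 13/sqrt(18).
Square and sum: Σ |<v, e_j>|^2 = 19/2.
Compute ||v||^2 = v·v = 14.
Deficit = 14 − 19/2 = 9/2 ≥ 0, confirming Bessel's inequality. (The deficit equals ||v − Σ <v,e_j> e_j||^2, the squared distance from v to span{e_j}.)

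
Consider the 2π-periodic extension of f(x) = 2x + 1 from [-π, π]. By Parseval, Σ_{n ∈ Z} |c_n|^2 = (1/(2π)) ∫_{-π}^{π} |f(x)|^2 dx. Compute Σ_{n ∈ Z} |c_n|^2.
Σ |c_n|^2 = 4π^2/3 + 1

Expand and integrate term by term over [-π, π]:
  ∫ (2x)^2 dx = 4·(2π^3/3); ∫ 2·2·(1)·x dx = 0 (odd integrand); ∫ 1^2 dx = 1·2π.
So (1/(2π)) ∫_{-π}^{π} (2x + 1)^2 dx = 4π^2/3 + 1 = 4π^2/3 + 1.
Parseval ⇒ Σ |c_n|^2 = 4π^2/3 + 1.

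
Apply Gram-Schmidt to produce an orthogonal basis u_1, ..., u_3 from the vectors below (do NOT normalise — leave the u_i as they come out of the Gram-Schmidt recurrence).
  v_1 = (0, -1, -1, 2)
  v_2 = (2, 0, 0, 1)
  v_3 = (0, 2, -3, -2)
Orthogonal basis:
  u_1 = (0, -1, -1, 2)
  u_2 = (2, 1/3, 1/3, 1/3)
  u_3 = (6/13, 41/26, -89/26, -12/13)

Apply the Gram-Schmidt recurrence
  u_1 = v_1
  u_i = v_i − Σ_{j<i} ((v_i · u_j) / (u_j · u_j)) · u_j.

Step by step this gives:
  u_1 = (0, -1, -1, 2)
  u_2 = (2, 1/3, 1/3, 1/3)
  u_3 = (6/13, 41/26, -89/26, -12/13)

Orthogonality check:
  u_2 · u_1 = 0 (should be 0)
  u_3 · u_1 = 0 (should be 0)
  u_3 · u_2 = 0 (should be 0)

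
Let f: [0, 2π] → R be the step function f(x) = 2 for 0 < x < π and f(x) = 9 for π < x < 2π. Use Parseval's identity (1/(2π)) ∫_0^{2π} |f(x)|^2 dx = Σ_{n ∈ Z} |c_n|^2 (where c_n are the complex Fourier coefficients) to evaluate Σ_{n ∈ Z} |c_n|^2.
Σ |c_n|^2 = 85/2

Parseval equates the L^2 energy of f (normalised by 1/(2π)) with the ℓ^2 sum of its Fourier coefficients: (1/(2π)) ∫_0^{2π} |f|^2 = Σ |c_n|^2.
Compute the left side: (1/(2π)) [∫_0^π 2^2 dx + ∫_π^{2π} 9^2 dx] = (1/(2π)) · (4π + 81π) = (4 + 81)/2 = 85/2.
So Σ_{n ∈ Z} |c_n|^2 = 85/2.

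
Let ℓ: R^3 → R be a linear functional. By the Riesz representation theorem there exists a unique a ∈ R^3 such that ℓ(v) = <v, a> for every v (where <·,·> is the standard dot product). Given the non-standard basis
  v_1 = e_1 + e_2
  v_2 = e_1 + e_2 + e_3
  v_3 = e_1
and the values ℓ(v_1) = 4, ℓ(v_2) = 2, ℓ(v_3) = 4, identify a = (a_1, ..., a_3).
a = (4, 0, -2)

Write a = (a_1, ..., a_3) in the standard basis. For each basis vector v_i, ℓ(v_i) = <v_i, a> is a linear equation in the a_j's. Collect the n equations into a matrix system V a = ℓ, where row i of V is v_i (expressed in the standard basis). Since V is invertible (lower-triangular with 1s on the diagonal, up to permutation), solve by back-substitution:
  V =
[[1, 1, 0],
 [1, 1, 1],
 [1, 0, 0]]
  V a = (4, 2, 4)
Solving gives a = (4, 0, -2).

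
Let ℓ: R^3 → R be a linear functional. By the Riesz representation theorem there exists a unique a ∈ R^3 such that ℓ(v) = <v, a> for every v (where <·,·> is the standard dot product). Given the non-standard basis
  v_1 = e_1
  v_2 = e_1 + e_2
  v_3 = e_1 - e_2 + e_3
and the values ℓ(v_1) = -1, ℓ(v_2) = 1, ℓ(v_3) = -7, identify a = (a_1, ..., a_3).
a = (-1, 2, -4)

Write a = (a_1, ..., a_3) in the standard basis. For each basis vector v_i, ℓ(v_i) = <v_i, a> is a linear equation in the a_j's. Collect the n equations into a matrix system V a = ℓ, where row i of V is v_i (expressed in the standard basis). Since V is invertible (lower-triangular with 1s on the diagonal, up to permutation), solve by back-substitution:
  V =
[[1, 0, 0],
 [1, 1, 0],
 [1, -1, 1]]
  V a = (-1, 1, -7)
Solving gives a = (-1, 2, -4).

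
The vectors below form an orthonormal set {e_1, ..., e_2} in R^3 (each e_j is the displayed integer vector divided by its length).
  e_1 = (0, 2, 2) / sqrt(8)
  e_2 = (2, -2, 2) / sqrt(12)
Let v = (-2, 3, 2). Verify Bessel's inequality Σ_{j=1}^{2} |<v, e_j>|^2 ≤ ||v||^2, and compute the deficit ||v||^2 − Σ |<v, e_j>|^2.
Σ |<v, e_j>|^2 = 31/2; ||v||^2 = 17; deficit = 3/2

Write each e_j = u_j / sqrt(<u_j, u_j>) where u_j is the displayed integer vector. Then <v, e_j> = <v, u_j> / sqrt(<u_j, u_j>), so |<v, e_j>|^2 = <v, u_j>^2 / <u_j, u_j>.
Coefficients: <v, e_1> = 10/sqrt(8), <v, e_2> = -6/sqrt(12).
Square and sum: Σ |<v, e_j>|^2 = 31/2.
Compute ||v||^2 = v·v = 17.
Deficit = 17 − 31/2 = 3/2 ≥ 0, confirming Bessel's inequality. (The deficit equals ||v − Σ <v,e_j> e_j||^2, the squared distance from v to span{e_j}.)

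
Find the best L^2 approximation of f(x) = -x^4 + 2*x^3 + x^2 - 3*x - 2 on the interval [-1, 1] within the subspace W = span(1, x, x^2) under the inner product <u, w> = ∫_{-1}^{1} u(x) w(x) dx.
g(x) = x^2/7 - 9*x/5 - 67/35

The best approximation g ∈ W is the orthogonal projection of f onto W. Writing g = a_0 + a_1 x + a_2 x^2, the coefficients solve the normal equations G · a = b where
  G_{ij} = <φ_i, φ_j> and b_i = <f, φ_i>, with φ_0 = 1, φ_1 = x, φ_2 = x^2.
G =
  [2, 0, 2/3]
  [0, 2/3, 0]
  [2/3, 0, 2/5],
b = (-56/15, -6/5, -128/105).
Solving gives a_0 = -67/35, a_1 = -9/5, a_2 = 1/7, so
  g(x) = x^2/7 - 9*x/5 - 67/35.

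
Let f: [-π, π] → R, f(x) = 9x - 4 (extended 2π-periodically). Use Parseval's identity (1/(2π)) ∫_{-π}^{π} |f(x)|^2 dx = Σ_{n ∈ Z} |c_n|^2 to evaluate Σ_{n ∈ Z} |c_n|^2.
Σ |c_n|^2 = 27π^2 + 16

Expand and integrate term by term over [-π, π]:
  ∫ (9x)^2 dx = 81·(2π^3/3); ∫ 2·9·(-4)·x dx = 0 (odd integrand); ∫ (-4)^2 dx = 16·2π.
So (1/(2π)) ∫_{-π}^{π} (9x - 4)^2 dx = 81π^2/3 + 16 = 27π^2 + 16.
Parseval ⇒ Σ |c_n|^2 = 27π^2 + 16.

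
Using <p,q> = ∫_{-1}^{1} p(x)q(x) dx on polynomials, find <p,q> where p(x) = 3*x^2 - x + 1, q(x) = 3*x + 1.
<p,q> = 2

Expand the product: p(x)·q(x) = 9*x^3 + 2*x + 1.
∫_{-1}^{1} of each monomial x^k gives [2/(k+1) if k even, 0 if k odd]. Integrating term-by-term (or equivalently evaluating the antiderivative F(x) = 9*x^4/4 + x^2 + x at the endpoints):
  F(1) − F(−1) = 17/4 − (9/4) = 2.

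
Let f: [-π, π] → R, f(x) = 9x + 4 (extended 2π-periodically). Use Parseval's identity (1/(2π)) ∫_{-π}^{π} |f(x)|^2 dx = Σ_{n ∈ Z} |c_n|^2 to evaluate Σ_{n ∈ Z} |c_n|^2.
Σ |c_n|^2 = 27π^2 + 16

Expand and integrate term by term over [-π, π]:
  ∫ (9x)^2 dx = 81·(2π^3/3); ∫ 2·9·(4)·x dx = 0 (odd integrand); ∫ 4^2 dx = 16·2π.
So (1/(2π)) ∫_{-π}^{π} (9x + 4)^2 dx = 81π^2/3 + 16 = 27π^2 + 16.
Parseval ⇒ Σ |c_n|^2 = 27π^2 + 16.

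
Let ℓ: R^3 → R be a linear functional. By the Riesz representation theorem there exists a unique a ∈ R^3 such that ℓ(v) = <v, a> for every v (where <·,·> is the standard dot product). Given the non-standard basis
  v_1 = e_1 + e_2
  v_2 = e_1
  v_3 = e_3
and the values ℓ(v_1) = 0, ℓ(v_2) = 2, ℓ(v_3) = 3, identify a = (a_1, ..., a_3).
a = (2, -2, 3)

Write a = (a_1, ..., a_3) in the standard basis. For each basis vector v_i, ℓ(v_i) = <v_i, a> is a linear equation in the a_j's. Collect the n equations into a matrix system V a = ℓ, where row i of V is v_i (expressed in the standard basis). Since V is invertible (lower-triangular with 1s on the diagonal, up to permutation), solve by back-substitution:
  V =
[[1, 1, 0],
 [1, 0, 0],
 [0, 0, 1]]
  V a = (0, 2, 3)
Solving gives a = (2, -2, 3).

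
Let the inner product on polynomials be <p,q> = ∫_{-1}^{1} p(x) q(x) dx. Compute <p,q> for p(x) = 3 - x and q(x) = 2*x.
<p,q> = -4/3

Expand the product: p(x)·q(x) = -2*x^2 + 6*x.
∫_{-1}^{1} of each monomial x^k gives [2/(k+1) if k even, 0 if k odd]. Integrating term-by-term (or equivalently evaluating the antiderivative F(x) = -2*x^3/3 + 3*x^2 at the endpoints):
  F(1) − F(−1) = 7/3 − (11/3) = -4/3.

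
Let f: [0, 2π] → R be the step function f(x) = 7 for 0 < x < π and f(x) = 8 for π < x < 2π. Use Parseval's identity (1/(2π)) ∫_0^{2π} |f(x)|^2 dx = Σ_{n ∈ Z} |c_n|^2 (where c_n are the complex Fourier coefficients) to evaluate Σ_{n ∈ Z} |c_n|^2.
Σ |c_n|^2 = 113/2

Parseval equates the L^2 energy of f (normalised by 1/(2π)) with the ℓ^2 sum of its Fourier coefficients: (1/(2π)) ∫_0^{2π} |f|^2 = Σ |c_n|^2.
Compute the left side: (1/(2π)) [∫_0^π 7^2 dx + ∫_π^{2π} 8^2 dx] = (1/(2π)) · (49π + 64π) = (49 + 64)/2 = 113/2.
So Σ_{n ∈ Z} |c_n|^2 = 113/2.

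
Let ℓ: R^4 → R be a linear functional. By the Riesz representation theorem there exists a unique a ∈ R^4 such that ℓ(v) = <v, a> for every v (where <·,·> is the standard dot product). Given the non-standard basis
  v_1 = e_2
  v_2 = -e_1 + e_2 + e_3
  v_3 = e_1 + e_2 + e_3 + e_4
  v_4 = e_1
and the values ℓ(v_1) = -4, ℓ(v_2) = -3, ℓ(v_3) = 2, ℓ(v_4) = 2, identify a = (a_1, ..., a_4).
a = (2, -4, 3, 1)

Write a = (a_1, ..., a_4) in the standard basis. For each basis vector v_i, ℓ(v_i) = <v_i, a> is a linear equation in the a_j's. Collect the n equations into a matrix system V a = ℓ, where row i of V is v_i (expressed in the standard basis). Since V is invertible (lower-triangular with 1s on the diagonal, up to permutation), solve by back-substitution:
  V =
[[0, 1, 0, 0],
 [-1, 1, 1, 0],
 [1, 1, 1, 1],
 [1, 0, 0, 0]]
  V a = (-4, -3, 2, 2)
Solving gives a = (2, -4, 3, 1).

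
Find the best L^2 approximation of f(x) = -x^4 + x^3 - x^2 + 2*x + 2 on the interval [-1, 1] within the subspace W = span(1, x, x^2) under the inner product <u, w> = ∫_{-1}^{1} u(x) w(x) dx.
g(x) = -13*x^2/7 + 13*x/5 + 73/35

The best approximation g ∈ W is the orthogonal projection of f onto W. Writing g = a_0 + a_1 x + a_2 x^2, the coefficients solve the normal equations G · a = b where
  G_{ij} = <φ_i, φ_j> and b_i = <f, φ_i>, with φ_0 = 1, φ_1 = x, φ_2 = x^2.
G =
  [2, 0, 2/3]
  [0, 2/3, 0]
  [2/3, 0, 2/5],
b = (44/15, 26/15, 68/105).
Solving gives a_0 = 73/35, a_1 = 13/5, a_2 = -13/7, so
  g(x) = -13*x^2/7 + 13*x/5 + 73/35.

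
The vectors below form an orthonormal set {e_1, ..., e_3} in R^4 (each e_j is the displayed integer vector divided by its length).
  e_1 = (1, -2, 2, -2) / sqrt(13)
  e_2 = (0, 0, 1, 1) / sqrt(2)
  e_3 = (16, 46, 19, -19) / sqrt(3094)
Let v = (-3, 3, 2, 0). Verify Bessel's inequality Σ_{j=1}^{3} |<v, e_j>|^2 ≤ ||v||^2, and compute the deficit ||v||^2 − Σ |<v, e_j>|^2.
Σ |<v, e_j>|^2 = 1097/119; ||v||^2 = 22; deficit = 1521/119

Write each e_j = u_j / sqrt(<u_j, u_j>) where u_j is the displayed integer vector. Then <v, e_j> = <v, u_j> / sqrt(<u_j, u_j>), so |<v, e_j>|^2 = <v, u_j>^2 / <u_j, u_j>.
Coefficients: <v, e_1> = -5/sqrt(13), <v, e_2> = 2/sqrt(2), <v, e_3> = 128/sqrt(3094).
Square and sum: Σ |<v, e_j>|^2 = 1097/119.
Compute ||v||^2 = v·v = 22.
Deficit = 22 − 1097/119 = 1521/119 ≥ 0, confirming Bessel's inequality. (The deficit equals ||v − Σ <v,e_j> e_j||^2, the squared distance from v to span{e_j}.)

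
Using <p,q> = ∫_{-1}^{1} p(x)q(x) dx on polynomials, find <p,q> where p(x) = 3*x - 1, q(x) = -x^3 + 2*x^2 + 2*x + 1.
<p,q> = -8/15

Expand the product: p(x)·q(x) = -3*x^4 + 7*x^3 + 4*x^2 + x - 1.
∫_{-1}^{1} of each monomial x^k gives [2/(k+1) if k even, 0 if k odd]. Integrating term-by-term (or equivalently evaluating the antiderivative F(x) = -3*x^5/5 + 7*x^4/4 + 4*x^3/3 + x^2/2 - x at the endpoints):
  F(1) − F(−1) = 119/60 − (151/60) = -8/15.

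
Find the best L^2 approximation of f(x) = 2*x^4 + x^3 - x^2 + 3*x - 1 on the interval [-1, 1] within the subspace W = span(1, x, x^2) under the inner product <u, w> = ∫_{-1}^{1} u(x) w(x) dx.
g(x) = 5*x^2/7 + 18*x/5 - 41/35

The best approximation g ∈ W is the orthogonal projection of f onto W. Writing g = a_0 + a_1 x + a_2 x^2, the coefficients solve the normal equations G · a = b where
  G_{ij} = <φ_i, φ_j> and b_i = <f, φ_i>, with φ_0 = 1, φ_1 = x, φ_2 = x^2.
G =
  [2, 0, 2/3]
  [0, 2/3, 0]
  [2/3, 0, 2/5],
b = (-28/15, 12/5, -52/105).
Solving gives a_0 = -41/35, a_1 = 18/5, a_2 = 5/7, so
  g(x) = 5*x^2/7 + 18*x/5 - 41/35.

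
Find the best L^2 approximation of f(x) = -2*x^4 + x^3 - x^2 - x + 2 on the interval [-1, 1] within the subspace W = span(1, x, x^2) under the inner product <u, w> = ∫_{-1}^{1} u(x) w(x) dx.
g(x) = -19*x^2/7 - 2*x/5 + 76/35

The best approximation g ∈ W is the orthogonal projection of f onto W. Writing g = a_0 + a_1 x + a_2 x^2, the coefficients solve the normal equations G · a = b where
  G_{ij} = <φ_i, φ_j> and b_i = <f, φ_i>, with φ_0 = 1, φ_1 = x, φ_2 = x^2.
G =
  [2, 0, 2/3]
  [0, 2/3, 0]
  [2/3, 0, 2/5],
b = (38/15, -4/15, 38/105).
Solving gives a_0 = 76/35, a_1 = -2/5, a_2 = -19/7, so
  g(x) = -19*x^2/7 - 2*x/5 + 76/35.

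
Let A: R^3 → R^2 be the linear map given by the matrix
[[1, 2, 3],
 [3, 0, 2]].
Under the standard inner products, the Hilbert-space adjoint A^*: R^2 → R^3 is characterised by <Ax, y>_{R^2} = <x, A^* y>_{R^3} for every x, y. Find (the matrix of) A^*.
A^* = A^T =
[[1, 3],
 [2, 0],
 [3, 2]]

For real matrices with standard dot products, the defining identity <Ax, y> = <x, A^* y> gives (Ax)^T y = x^T (A^*) y, i.e. x^T A^T y = x^T (A^*) y. Since this holds for all x, y, we must have A^* = A^T. Therefore
A^* =
[[1, 3],
 [2, 0],
 [3, 2]].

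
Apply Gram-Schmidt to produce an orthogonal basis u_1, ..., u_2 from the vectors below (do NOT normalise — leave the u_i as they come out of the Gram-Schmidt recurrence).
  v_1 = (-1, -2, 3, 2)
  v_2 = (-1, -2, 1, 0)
Orthogonal basis:
  u_1 = (-1, -2, 3, 2)
  u_2 = (-5/9, -10/9, -1/3, -8/9)

Apply the Gram-Schmidt recurrence
  u_1 = v_1
  u_i = v_i − Σ_{j<i} ((v_i · u_j) / (u_j · u_j)) · u_j.

Step by step this gives:
  u_1 = (-1, -2, 3, 2)
  u_2 = (-5/9, -10/9, -1/3, -8/9)

Orthogonality check:
  u_2 · u_1 = 0 (should be 0)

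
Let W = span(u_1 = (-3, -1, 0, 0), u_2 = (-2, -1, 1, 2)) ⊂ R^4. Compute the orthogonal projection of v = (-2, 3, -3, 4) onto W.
proj_W(v) = (-14/17, -9/17, 13/17, 26/17)

Set up U = [u_1 | ... | u_2] ∈ R^(4×2). The projector onto W = col(U) is P = U (U^T U)^(-1) U^T.
Compute U^T U =
  [10, 7]
  [7, 10],
and U^T v = (3, 6).
Solve U^T U · c = U^T v for the coefficients: c = (-4/17, 13/17). The projection is proj_W(v) = U c.
Check: (v - proj_W(v)) · u_1 = 0  (should be 0).
Check: (v - proj_W(v)) · u_2 = 0  (should be 0).
Result: proj_W(v) = (-14/17, -9/17, 13/17, 26/17).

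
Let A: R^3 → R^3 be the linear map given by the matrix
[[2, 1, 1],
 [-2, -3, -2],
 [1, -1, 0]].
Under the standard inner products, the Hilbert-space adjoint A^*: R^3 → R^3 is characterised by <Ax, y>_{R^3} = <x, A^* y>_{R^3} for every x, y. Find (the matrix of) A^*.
A^* = A^T =
[[2, -2, 1],
 [1, -3, -1],
 [1, -2, 0]]

For real matrices with standard dot products, the defining identity <Ax, y> = <x, A^* y> gives (Ax)^T y = x^T (A^*) y, i.e. x^T A^T y = x^T (A^*) y. Since this holds for all x, y, we must have A^* = A^T. Therefore
A^* =
[[2, -2, 1],
 [1, -3, -1],
 [1, -2, 0]].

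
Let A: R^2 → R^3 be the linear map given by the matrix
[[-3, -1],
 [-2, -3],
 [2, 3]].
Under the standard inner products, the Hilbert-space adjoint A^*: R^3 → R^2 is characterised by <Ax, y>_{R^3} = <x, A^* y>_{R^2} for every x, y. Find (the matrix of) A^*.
A^* = A^T =
[[-3, -2, 2],
 [-1, -3, 3]]

For real matrices with standard dot products, the defining identity <Ax, y> = <x, A^* y> gives (Ax)^T y = x^T (A^*) y, i.e. x^T A^T y = x^T (A^*) y. Since this holds for all x, y, we must have A^* = A^T. Therefore
A^* =
[[-3, -2, 2],
 [-1, -3, 3]].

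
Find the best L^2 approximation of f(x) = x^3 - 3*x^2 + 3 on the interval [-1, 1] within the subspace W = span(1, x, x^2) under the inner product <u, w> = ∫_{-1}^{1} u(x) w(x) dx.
g(x) = -3*x^2 + 3*x/5 + 3

The best approximation g ∈ W is the orthogonal projection of f onto W. Writing g = a_0 + a_1 x + a_2 x^2, the coefficients solve the normal equations G · a = b where
  G_{ij} = <φ_i, φ_j> and b_i = <f, φ_i>, with φ_0 = 1, φ_1 = x, φ_2 = x^2.
G =
  [2, 0, 2/3]
  [0, 2/3, 0]
  [2/3, 0, 2/5],
b = (4, 2/5, 4/5).
Solving gives a_0 = 3, a_1 = 3/5, a_2 = -3, so
  g(x) = -3*x^2 + 3*x/5 + 3.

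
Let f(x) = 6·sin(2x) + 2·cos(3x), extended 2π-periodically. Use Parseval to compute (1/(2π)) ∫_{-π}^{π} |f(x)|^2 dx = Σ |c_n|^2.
Σ |c_n|^2 = 20

Expand |f|^2 and use orthogonality of {sin(nx), cos(mx)} on [-π, π]:
  ∫_{-π}^{π} sin(nx)^2 dx = π, ∫ cos(mx)^2 dx = π, and cross terms integrate to 0.
So ∫_{-π}^{π} f(x)^2 dx = 6^2 · π + 2^2 · π = (36 + 4)π.
Divide by 2π: (36 + 4)/2 = 20.
By Parseval, this equals Σ |c_n|^2.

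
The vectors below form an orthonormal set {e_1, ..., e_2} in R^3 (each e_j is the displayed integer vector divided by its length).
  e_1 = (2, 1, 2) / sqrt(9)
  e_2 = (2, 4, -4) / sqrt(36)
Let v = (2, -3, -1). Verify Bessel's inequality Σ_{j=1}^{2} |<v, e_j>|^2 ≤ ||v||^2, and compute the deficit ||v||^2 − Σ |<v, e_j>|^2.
Σ |<v, e_j>|^2 = 5/9; ||v||^2 = 14; deficit = 121/9

Write each e_j = u_j / sqrt(<u_j, u_j>) where u_j is the displayed integer vector. Then <v, e_j> = <v, u_j> / sqrt(<u_j, u_j>), so |<v, e_j>|^2 = <v, u_j>^2 / <u_j, u_j>.
Coefficients: <v, e_1> = -1/sqrt(9), <v, e_2> = -4/sqrt(36).
Square and sum: Σ |<v, e_j>|^2 = 5/9.
Compute ||v||^2 = v·v = 14.
Deficit = 14 − 5/9 = 121/9 ≥ 0, confirming Bessel's inequality. (The deficit equals ||v − Σ <v,e_j> e_j||^2, the squared distance from v to span{e_j}.)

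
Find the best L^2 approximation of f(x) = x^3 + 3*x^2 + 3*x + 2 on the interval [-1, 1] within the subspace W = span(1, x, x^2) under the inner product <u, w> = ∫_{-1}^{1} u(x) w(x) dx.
g(x) = 3*x^2 + 18*x/5 + 2

The best approximation g ∈ W is the orthogonal projection of f onto W. Writing g = a_0 + a_1 x + a_2 x^2, the coefficients solve the normal equations G · a = b where
  G_{ij} = <φ_i, φ_j> and b_i = <f, φ_i>, with φ_0 = 1, φ_1 = x, φ_2 = x^2.
G =
  [2, 0, 2/3]
  [0, 2/3, 0]
  [2/3, 0, 2/5],
b = (6, 12/5, 38/15).
Solving gives a_0 = 2, a_1 = 18/5, a_2 = 3, so
  g(x) = 3*x^2 + 18*x/5 + 2.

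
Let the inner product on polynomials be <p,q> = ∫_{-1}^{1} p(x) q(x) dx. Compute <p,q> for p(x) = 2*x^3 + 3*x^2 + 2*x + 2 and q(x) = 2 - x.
<p,q> = 148/15

Expand the product: p(x)·q(x) = -2*x^4 + x^3 + 4*x^2 + 2*x + 4.
∫_{-1}^{1} of each monomial x^k gives [2/(k+1) if k even, 0 if k odd]. Integrating term-by-term (or equivalently evaluating the antiderivative F(x) = -2*x^5/5 + x^4/4 + 4*x^3/3 + x^2 + 4*x at the endpoints):
  F(1) − F(−1) = 371/60 − (-221/60) = 148/15.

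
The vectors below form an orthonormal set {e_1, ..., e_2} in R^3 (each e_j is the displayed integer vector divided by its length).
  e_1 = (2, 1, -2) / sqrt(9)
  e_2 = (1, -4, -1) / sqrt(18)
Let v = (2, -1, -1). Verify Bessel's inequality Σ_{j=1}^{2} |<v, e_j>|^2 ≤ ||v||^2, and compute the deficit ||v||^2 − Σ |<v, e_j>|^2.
Σ |<v, e_j>|^2 = 11/2; ||v||^2 = 6; deficit = 1/2

Write each e_j = u_j / sqrt(<u_j, u_j>) where u_j is the displayed integer vector. Then <v, e_j> = <v, u_j> / sqrt(<u_j, u_j>), so |<v, e_j>|^2 = <v, u_j>^2 / <u_j, u_j>.
Coefficients: <v, e_1> = 5/sqrt(9), <v, e_2> = 7/sqrt(18).
Square and sum: Σ |<v, e_j>|^2 = 11/2.
Compute ||v||^2 = v·v = 6.
Deficit = 6 − 11/2 = 1/2 ≥ 0, confirming Bessel's inequality. (The deficit equals ||v − Σ <v,e_j> e_j||^2, the squared distance from v to span{e_j}.)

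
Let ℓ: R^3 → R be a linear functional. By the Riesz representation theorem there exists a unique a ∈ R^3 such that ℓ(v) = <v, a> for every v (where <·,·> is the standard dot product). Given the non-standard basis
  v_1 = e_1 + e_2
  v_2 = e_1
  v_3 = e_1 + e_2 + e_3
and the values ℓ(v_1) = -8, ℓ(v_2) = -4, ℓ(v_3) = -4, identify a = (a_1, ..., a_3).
a = (-4, -4, 4)

Write a = (a_1, ..., a_3) in the standard basis. For each basis vector v_i, ℓ(v_i) = <v_i, a> is a linear equation in the a_j's. Collect the n equations into a matrix system V a = ℓ, where row i of V is v_i (expressed in the standard basis). Since V is invertible (lower-triangular with 1s on the diagonal, up to permutation), solve by back-substitution:
  V =
[[1, 1, 0],
 [1, 0, 0],
 [1, 1, 1]]
  V a = (-8, -4, -4)
Solving gives a = (-4, -4, 4).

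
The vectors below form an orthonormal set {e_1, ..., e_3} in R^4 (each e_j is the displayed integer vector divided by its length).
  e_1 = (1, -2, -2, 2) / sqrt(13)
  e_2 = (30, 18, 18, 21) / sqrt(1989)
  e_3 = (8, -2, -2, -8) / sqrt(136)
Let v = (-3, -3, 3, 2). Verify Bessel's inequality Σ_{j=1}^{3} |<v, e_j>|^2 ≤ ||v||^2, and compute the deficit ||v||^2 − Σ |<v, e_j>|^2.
Σ |<v, e_j>|^2 = 13; ||v||^2 = 31; deficit = 18

Write each e_j = u_j / sqrt(<u_j, u_j>) where u_j is the displayed integer vector. Then <v, e_j> = <v, u_j> / sqrt(<u_j, u_j>), so |<v, e_j>|^2 = <v, u_j>^2 / <u_j, u_j>.
Coefficients: <v, e_1> = 1/sqrt(13), <v, e_2> = -48/sqrt(1989), <v, e_3> = -40/sqrt(136).
Square and sum: Σ |<v, e_j>|^2 = 13.
Compute ||v||^2 = v·v = 31.
Deficit = 31 − 13 = 18 ≥ 0, confirming Bessel's inequality. (The deficit equals ||v − Σ <v,e_j> e_j||^2, the squared distance from v to span{e_j}.)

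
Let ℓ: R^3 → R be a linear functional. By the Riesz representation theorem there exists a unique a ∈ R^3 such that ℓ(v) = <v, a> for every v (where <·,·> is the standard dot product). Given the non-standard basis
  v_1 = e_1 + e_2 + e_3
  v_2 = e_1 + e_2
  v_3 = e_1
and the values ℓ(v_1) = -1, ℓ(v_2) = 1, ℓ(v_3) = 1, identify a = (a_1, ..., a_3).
a = (1, 0, -2)

Write a = (a_1, ..., a_3) in the standard basis. For each basis vector v_i, ℓ(v_i) = <v_i, a> is a linear equation in the a_j's. Collect the n equations into a matrix system V a = ℓ, where row i of V is v_i (expressed in the standard basis). Since V is invertible (lower-triangular with 1s on the diagonal, up to permutation), solve by back-substitution:
  V =
[[1, 1, 1],
 [1, 1, 0],
 [1, 0, 0]]
  V a = (-1, 1, 1)
Solving gives a = (1, 0, -2).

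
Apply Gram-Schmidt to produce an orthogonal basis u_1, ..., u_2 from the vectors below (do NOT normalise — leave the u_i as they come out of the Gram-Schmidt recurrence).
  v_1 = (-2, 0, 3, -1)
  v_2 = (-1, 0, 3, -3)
Orthogonal basis:
  u_1 = (-2, 0, 3, -1)
  u_2 = (1, 0, 0, -2)

Apply the Gram-Schmidt recurrence
  u_1 = v_1
  u_i = v_i − Σ_{j<i} ((v_i · u_j) / (u_j · u_j)) · u_j.

Step by step this gives:
  u_1 = (-2, 0, 3, -1)
  u_2 = (1, 0, 0, -2)

Orthogonality check:
  u_2 · u_1 = 0 (should be 0)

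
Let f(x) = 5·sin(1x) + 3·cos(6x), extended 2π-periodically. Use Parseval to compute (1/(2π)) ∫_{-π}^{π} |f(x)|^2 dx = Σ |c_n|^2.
Σ |c_n|^2 = 17

Expand |f|^2 and use orthogonality of {sin(nx), cos(mx)} on [-π, π]:
  ∫_{-π}^{π} sin(nx)^2 dx = π, ∫ cos(mx)^2 dx = π, and cross terms integrate to 0.
So ∫_{-π}^{π} f(x)^2 dx = 5^2 · π + 3^2 · π = (25 + 9)π.
Divide by 2π: (25 + 9)/2 = 17.
By Parseval, this equals Σ |c_n|^2.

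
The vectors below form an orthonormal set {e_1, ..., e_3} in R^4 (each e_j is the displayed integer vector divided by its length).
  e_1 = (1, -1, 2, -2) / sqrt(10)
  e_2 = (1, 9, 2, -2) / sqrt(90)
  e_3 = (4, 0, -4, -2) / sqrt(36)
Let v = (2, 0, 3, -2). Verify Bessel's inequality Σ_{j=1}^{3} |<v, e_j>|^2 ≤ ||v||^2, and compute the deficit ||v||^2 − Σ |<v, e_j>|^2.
Σ |<v, e_j>|^2 = 16; ||v||^2 = 17; deficit = 1

Write each e_j = u_j / sqrt(<u_j, u_j>) where u_j is the displayed integer vector. Then <v, e_j> = <v, u_j> / sqrt(<u_j, u_j>), so |<v, e_j>|^2 = <v, u_j>^2 / <u_j, u_j>.
Coefficients: <v, e_1> = 12/sqrt(10), <v, e_2> = 12/sqrt(90), <v, e_3> = 0/sqrt(36).
Square and sum: Σ |<v, e_j>|^2 = 16.
Compute ||v||^2 = v·v = 17.
Deficit = 17 − 16 = 1 ≥ 0, confirming Bessel's inequality. (The deficit equals ||v − Σ <v,e_j> e_j||^2, the squared distance from v to span{e_j}.)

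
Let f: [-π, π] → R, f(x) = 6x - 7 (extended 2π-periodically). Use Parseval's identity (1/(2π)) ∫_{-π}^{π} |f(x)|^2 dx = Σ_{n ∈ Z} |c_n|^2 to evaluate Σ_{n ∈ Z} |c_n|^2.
Σ |c_n|^2 = 12π^2 + 49

Expand and integrate term by term over [-π, π]:
  ∫ (6x)^2 dx = 36·(2π^3/3); ∫ 2·6·(-7)·x dx = 0 (odd integrand); ∫ (-7)^2 dx = 49·2π.
So (1/(2π)) ∫_{-π}^{π} (6x - 7)^2 dx = 36π^2/3 + 49 = 12π^2 + 49.
Parseval ⇒ Σ |c_n|^2 = 12π^2 + 49.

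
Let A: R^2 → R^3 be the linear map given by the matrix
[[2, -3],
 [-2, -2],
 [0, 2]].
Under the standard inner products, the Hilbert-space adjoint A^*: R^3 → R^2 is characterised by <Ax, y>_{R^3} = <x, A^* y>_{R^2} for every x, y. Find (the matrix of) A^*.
A^* = A^T =
[[2, -2, 0],
 [-3, -2, 2]]

For real matrices with standard dot products, the defining identity <Ax, y> = <x, A^* y> gives (Ax)^T y = x^T (A^*) y, i.e. x^T A^T y = x^T (A^*) y. Since this holds for all x, y, we must have A^* = A^T. Therefore
A^* =
[[2, -2, 0],
 [-3, -2, 2]].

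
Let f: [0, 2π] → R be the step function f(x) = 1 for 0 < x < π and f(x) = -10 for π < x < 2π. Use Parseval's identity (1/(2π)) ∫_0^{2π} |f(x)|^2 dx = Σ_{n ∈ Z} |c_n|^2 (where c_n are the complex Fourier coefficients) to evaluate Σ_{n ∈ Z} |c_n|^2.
Σ |c_n|^2 = 101/2

Parseval equates the L^2 energy of f (normalised by 1/(2π)) with the ℓ^2 sum of its Fourier coefficients: (1/(2π)) ∫_0^{2π} |f|^2 = Σ |c_n|^2.
Compute the left side: (1/(2π)) [∫_0^π 1^2 dx + ∫_π^{2π} (-10)^2 dx] = (1/(2π)) · (1π + 100π) = (1 + 100)/2 = 101/2.
So Σ_{n ∈ Z} |c_n|^2 = 101/2.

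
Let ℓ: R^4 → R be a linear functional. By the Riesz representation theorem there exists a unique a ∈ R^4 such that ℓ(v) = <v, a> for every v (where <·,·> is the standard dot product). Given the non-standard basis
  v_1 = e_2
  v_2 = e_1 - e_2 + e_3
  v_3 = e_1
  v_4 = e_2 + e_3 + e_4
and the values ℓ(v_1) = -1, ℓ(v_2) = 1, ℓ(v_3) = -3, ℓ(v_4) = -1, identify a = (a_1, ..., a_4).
a = (-3, -1, 3, -3)

Write a = (a_1, ..., a_4) in the standard basis. For each basis vector v_i, ℓ(v_i) = <v_i, a> is a linear equation in the a_j's. Collect the n equations into a matrix system V a = ℓ, where row i of V is v_i (expressed in the standard basis). Since V is invertible (lower-triangular with 1s on the diagonal, up to permutation), solve by back-substitution:
  V =
[[0, 1, 0, 0],
 [1, -1, 1, 0],
 [1, 0, 0, 0],
 [0, 1, 1, 1]]
  V a = (-1, 1, -3, -1)
Solving gives a = (-3, -1, 3, -3).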